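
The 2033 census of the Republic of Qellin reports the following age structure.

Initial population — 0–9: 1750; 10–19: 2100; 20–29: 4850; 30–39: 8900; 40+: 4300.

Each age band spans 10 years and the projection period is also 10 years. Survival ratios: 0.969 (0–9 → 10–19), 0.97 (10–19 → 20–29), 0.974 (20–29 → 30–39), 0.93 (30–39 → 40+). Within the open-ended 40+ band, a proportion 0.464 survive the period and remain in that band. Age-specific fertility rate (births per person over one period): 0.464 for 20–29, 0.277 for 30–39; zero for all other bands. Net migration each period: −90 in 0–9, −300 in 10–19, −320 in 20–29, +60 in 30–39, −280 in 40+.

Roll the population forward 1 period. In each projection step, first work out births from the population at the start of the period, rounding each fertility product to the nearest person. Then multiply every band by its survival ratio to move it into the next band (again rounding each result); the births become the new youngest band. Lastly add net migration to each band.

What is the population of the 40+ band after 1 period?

Let band 1 be 0–9 through band 5 = 40+.
— Period 1 —
Births: 4850 * 0.464 = 2250  |  8900 * 0.277 = 2465 → total 4715
Band 2: 1750 * 0.969 = 1696
Band 3: 2100 * 0.97 = 2037
Band 4: 4850 * 0.974 = 4724
Band 5: 8900 * 0.93 + 4300 * 0.464 = 8277 + 1995 = 10272
Net migration: Band 1 − 90 → 4625; Band 2 − 300 → 1396; Band 3 − 320 → 1717; Band 4 + 60 → 4784; Band 5 − 280 → 9992
Giving 4625 / 1396 / 1717 / 4784 / 9992.

9992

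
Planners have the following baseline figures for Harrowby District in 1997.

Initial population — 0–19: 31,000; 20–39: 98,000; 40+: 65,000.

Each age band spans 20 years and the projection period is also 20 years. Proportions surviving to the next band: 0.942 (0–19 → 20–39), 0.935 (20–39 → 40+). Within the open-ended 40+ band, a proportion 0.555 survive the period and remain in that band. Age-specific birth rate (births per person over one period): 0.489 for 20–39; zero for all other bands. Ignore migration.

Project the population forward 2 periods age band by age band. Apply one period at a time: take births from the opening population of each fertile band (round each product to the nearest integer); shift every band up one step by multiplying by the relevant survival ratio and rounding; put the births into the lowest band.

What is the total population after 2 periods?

157603

[period 1]
Births: 98000 × 0.489 = 47922
20–39: 31000 × 0.942 = 29202
40+: 98000 × 0.935 + 65000 × 0.555 = 91630 + 36075 = 127705
End of period: [47922, 29202, 127705]
[period 2]
Births: 29202 × 0.489 = 14280
20–39: 47922 × 0.942 = 45143
40+: 29202 × 0.935 + 127705 × 0.555 = 27304 + 70876 = 98180
End of period: [14280, 45143, 98180]
Total after period 2: 14280 + 45143 + 98180 = 157603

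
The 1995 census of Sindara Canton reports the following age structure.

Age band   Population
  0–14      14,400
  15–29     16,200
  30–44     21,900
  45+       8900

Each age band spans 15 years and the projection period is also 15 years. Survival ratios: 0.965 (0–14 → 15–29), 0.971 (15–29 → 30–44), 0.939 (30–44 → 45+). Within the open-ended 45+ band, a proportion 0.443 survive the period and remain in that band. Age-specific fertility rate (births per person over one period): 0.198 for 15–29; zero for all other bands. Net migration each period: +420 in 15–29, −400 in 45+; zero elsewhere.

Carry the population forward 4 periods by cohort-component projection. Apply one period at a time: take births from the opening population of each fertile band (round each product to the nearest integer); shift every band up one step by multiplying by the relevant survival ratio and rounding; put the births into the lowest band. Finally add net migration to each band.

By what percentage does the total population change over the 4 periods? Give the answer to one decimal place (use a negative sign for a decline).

-70.5

Numbering the bands 1..4 from youngest to oldest:
— Period 1 —
Births: 16200 * 0.198 = 3208
Band 2: 14400 * 0.965 = 13896
Band 3: 16200 * 0.971 = 15730
Band 4: 21900 * 0.939 + 8900 * 0.443 = 20564 + 3943 = 24507
Net migration: Band 2 + 420 → 14316; Band 4 − 400 → 24107
End of period: [3208, 14316, 15730, 24107]
— Period 2 —
Births: 14316 * 0.198 = 2835
Band 2: 3208 * 0.965 = 3096
Band 3: 14316 * 0.971 = 13901
Band 4: 15730 * 0.939 + 24107 * 0.443 = 14770 + 10679 = 25449
Net migration: Band 2 + 420 → 3516; Band 4 − 400 → 25049
End of period: [2835, 3516, 13901, 25049]
— Period 3 —
Births: 3516 * 0.198 = 696
Band 2: 2835 * 0.965 = 2736
Band 3: 3516 * 0.971 = 3414
Band 4: 13901 * 0.939 + 25049 * 0.443 = 13053 + 11097 = 24150
Net migration: Band 2 + 420 → 3156; Band 4 − 400 → 23750
End of period: [696, 3156, 3414, 23750]
— Period 4 —
Births: 3156 * 0.198 = 625
Band 2: 696 * 0.965 = 672
Band 3: 3156 * 0.971 = 3064
Band 4: 3414 * 0.939 + 23750 * 0.443 = 3206 + 10521 = 13727
Net migration: Band 2 + 420 → 1092; Band 4 − 400 → 13327
End of period: [625, 1092, 3064, 13327]
Total: 61400 → 18108; change = -43292; percentage change = -70.5%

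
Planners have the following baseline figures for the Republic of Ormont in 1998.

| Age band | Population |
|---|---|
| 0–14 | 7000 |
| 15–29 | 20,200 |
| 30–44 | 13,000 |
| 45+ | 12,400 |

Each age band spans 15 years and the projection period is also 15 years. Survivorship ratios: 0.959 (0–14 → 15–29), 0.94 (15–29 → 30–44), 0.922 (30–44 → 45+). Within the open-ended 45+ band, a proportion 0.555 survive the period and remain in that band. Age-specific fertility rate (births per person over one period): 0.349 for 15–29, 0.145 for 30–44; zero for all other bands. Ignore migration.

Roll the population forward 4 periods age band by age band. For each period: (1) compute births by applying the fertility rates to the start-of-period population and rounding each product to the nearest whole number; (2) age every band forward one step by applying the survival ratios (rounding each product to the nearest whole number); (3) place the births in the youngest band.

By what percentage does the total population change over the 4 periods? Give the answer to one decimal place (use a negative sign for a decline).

-42.0

Call the groups 1 to 4, youngest first.
After projecting period 1:
Births: 20200 × 0.349 = 7050, 13000 × 0.145 = 1885 → total 8935
Group 2: 7000 × 0.959 = 6713
Group 3: 20200 × 0.94 = 18988
Group 4: 13000 × 0.922 + 12400 × 0.555 = 11986 + 6882 = 18868
Giving 8935 / 6713 / 18988 / 18868.
After projecting period 2:
Births: 6713 × 0.349 = 2343, 18988 × 0.145 = 2753 → total 5096
Group 2: 8935 × 0.959 = 8569
Group 3: 6713 × 0.94 = 6310
Group 4: 18988 × 0.922 + 18868 × 0.555 = 17507 + 10472 = 27979
Giving 5096 / 8569 / 6310 / 27979.
After projecting period 3:
Births: 8569 × 0.349 = 2991, 6310 × 0.145 = 915 → total 3906
Group 2: 5096 × 0.959 = 4887
Group 3: 8569 × 0.94 = 8055
Group 4: 6310 × 0.922 + 27979 × 0.555 = 5818 + 15528 = 21346
Giving 3906 / 4887 / 8055 / 21346.
After projecting period 4:
Births: 4887 × 0.349 = 1706, 8055 × 0.145 = 1168 → total 2874
Group 2: 3906 × 0.959 = 3746
Group 3: 4887 × 0.94 = 4594
Group 4: 8055 × 0.922 + 21346 × 0.555 = 7427 + 11847 = 19274
Giving 2874 / 3746 / 4594 / 19274.
Total: 52600 → 30488; change = -22112; percentage change = -42.0%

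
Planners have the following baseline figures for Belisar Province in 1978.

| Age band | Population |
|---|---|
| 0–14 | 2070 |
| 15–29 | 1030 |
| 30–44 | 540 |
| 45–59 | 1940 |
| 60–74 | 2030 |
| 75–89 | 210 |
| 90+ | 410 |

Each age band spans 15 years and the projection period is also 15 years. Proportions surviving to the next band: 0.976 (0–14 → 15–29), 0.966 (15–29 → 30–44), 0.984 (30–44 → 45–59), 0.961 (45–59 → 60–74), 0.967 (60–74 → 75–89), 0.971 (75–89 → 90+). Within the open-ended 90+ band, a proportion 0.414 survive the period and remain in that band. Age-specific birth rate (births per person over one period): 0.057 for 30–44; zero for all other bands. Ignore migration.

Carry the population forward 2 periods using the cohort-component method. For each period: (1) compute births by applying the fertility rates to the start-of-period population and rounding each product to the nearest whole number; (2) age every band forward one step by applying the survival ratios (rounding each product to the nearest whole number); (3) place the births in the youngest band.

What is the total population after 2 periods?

7390

Numbering the groups 1..7 from youngest to oldest:
After projecting period 1:
Births: 540 × 0.057 = 31
Group 2: 2070 × 0.976 = 2020
Group 3: 1030 × 0.966 = 995
Group 4: 540 × 0.984 = 531
Group 5: 1940 × 0.961 = 1864
Group 6: 2030 × 0.967 = 1963
Group 7: 210 × 0.971 + 410 × 0.414 = 204 + 170 = 374
End of period: [31, 2020, 995, 531, 1864, 1963, 374]
After projecting period 2:
Births: 995 × 0.057 = 57
Group 2: 31 × 0.976 = 30
Group 3: 2020 × 0.966 = 1951
Group 4: 995 × 0.984 = 979
Group 5: 531 × 0.961 = 510
Group 6: 1864 × 0.967 = 1802
Group 7: 1963 × 0.971 + 374 × 0.414 = 1906 + 155 = 2061
End of period: [57, 30, 1951, 979, 510, 1802, 2061]
Total after period 2: 57 + 30 + 1951 + 979 + 510 + 1802 + 2061 = 7390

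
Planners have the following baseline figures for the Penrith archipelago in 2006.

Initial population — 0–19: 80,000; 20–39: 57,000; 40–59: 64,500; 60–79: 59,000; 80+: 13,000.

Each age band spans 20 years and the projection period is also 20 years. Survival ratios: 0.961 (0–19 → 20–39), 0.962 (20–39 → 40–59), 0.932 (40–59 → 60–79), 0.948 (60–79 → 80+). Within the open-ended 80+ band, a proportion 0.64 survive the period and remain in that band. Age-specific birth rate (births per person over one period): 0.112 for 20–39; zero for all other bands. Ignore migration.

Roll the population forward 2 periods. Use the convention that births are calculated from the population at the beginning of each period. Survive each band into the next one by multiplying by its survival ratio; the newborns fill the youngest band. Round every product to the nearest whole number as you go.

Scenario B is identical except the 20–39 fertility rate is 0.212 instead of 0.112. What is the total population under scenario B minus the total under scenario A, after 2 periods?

— Period 1 —
Births: 57000 × 0.112 = 6384
20–39: 80000 × 0.961 = 76880
40–59: 57000 × 0.962 = 54834
60–79: 64500 × 0.932 = 60114
80+: 59000 × 0.948 + 13000 × 0.64 = 55932 + 8320 = 64252
Population now: 0–19=6384, 20–39=76880, 40–59=54834, 60–79=60114, 80+=64252
— Period 2 —
Births: 76880 × 0.112 = 8611
20–39: 6384 × 0.961 = 6135
40–59: 76880 × 0.962 = 73959
60–79: 54834 × 0.932 = 51105
80+: 60114 × 0.948 + 64252 × 0.64 = 56988 + 41121 = 98109
Population now: 0–19=8611, 20–39=6135, 40–59=73959, 60–79=51105, 80+=98109
Scenario A total after 2 periods: 237919
Scenario B projection —
— Period 1 —
Births: 57000 × 0.212 = 12084
20–39: 80000 × 0.961 = 76880
40–59: 57000 × 0.962 = 54834
60–79: 64500 × 0.932 = 60114
80+: 59000 × 0.948 + 13000 × 0.64 = 55932 + 8320 = 64252
Population now: 0–19=12084, 20–39=76880, 40–59=54834, 60–79=60114, 80+=64252
— Period 2 —
Births: 76880 × 0.212 = 16299
20–39: 12084 × 0.961 = 11613
40–59: 76880 × 0.962 = 73959
60–79: 54834 × 0.932 = 51105
80+: 60114 × 0.948 + 64252 × 0.64 = 56988 + 41121 = 98109
Population now: 0–19=16299, 20–39=11613, 40–59=73959, 60–79=51105, 80+=98109
Scenario B total after 2 periods: 251085
Difference B − A = 251085 − 237919 = 13166

13166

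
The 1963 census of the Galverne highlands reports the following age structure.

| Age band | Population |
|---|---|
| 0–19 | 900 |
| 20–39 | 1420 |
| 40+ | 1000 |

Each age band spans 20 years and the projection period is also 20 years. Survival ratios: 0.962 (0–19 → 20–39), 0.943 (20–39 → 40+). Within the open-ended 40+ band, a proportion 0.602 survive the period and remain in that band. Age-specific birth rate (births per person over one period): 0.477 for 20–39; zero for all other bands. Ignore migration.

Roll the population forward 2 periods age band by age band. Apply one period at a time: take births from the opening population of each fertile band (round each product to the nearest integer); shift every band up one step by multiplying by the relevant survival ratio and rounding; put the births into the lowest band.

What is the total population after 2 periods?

After projecting period 1:
Births: 1420 × 0.477 = 677
20–39: 900 × 0.962 = 866
40+: 1420 × 0.943 + 1000 × 0.602 = 1339 + 602 = 1941
→ [677, 866, 1941]
After projecting period 2:
Births: 866 × 0.477 = 413
20–39: 677 × 0.962 = 651
40+: 866 × 0.943 + 1941 × 0.602 = 817 + 1168 = 1985
→ [413, 651, 1985]
Total after period 2: 413 + 651 + 1985 = 3049

3049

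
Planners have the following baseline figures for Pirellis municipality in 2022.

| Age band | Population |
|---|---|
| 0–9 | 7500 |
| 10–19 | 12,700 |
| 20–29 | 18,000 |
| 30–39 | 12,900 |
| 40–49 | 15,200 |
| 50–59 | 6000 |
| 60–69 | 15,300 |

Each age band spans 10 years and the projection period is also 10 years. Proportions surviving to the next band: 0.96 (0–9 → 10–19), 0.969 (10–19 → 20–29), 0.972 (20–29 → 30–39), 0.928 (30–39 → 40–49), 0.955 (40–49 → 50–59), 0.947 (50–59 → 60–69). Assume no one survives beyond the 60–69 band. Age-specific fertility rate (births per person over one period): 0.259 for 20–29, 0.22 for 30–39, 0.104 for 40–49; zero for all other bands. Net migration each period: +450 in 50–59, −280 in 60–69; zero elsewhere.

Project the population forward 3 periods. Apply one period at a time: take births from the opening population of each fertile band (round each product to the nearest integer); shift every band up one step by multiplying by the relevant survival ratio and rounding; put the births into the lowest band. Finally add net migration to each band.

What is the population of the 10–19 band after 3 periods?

(Bands numbered youngest = 1 to oldest = 7.)
Period 1:
Births: 18000 × 0.259 = 4662, 12900 × 0.22 = 2838, 15200 × 0.104 = 1581 ⇒ total 9081
Band 2: 7500 × 0.96 = 7200
Band 3: 12700 × 0.969 = 12306
Band 4: 18000 × 0.972 = 17496
Band 5: 12900 × 0.928 = 11971
Band 6: 15200 × 0.955 = 14516
Band 7: 6000 × 0.947 = 5682
Net migration: Band 6 + 450 → 14966; Band 7 − 280 → 5402
Population now: 0–9=9081, 10–19=7200, 20–29=12306, 30–39=17496, 40–49=11971, 50–59=14966, 60–69=5402
Period 2:
Births: 12306 × 0.259 = 3187, 17496 × 0.22 = 3849, 11971 × 0.104 = 1245 ⇒ total 8281
Band 2: 9081 × 0.96 = 8718
Band 3: 7200 × 0.969 = 6977
Band 4: 12306 × 0.972 = 11961
Band 5: 17496 × 0.928 = 16236
Band 6: 11971 × 0.955 = 11432
Band 7: 14966 × 0.947 = 14173
Net migration: Band 6 + 450 → 11882; Band 7 − 280 → 13893
Population now: 0–9=8281, 10–19=8718, 20–29=6977, 30–39=11961, 40–49=16236, 50–59=11882, 60–69=13893
Period 3:
Births: 6977 × 0.259 = 1807, 11961 × 0.22 = 2631, 16236 × 0.104 = 1689 ⇒ total 6127
Band 2: 8281 × 0.96 = 7950
Band 3: 8718 × 0.969 = 8448
Band 4: 6977 × 0.972 = 6782
Band 5: 11961 × 0.928 = 11100
Band 6: 16236 × 0.955 = 15505
Band 7: 11882 × 0.947 = 11252
Net migration: Band 6 + 450 → 15955; Band 7 − 280 → 10972
Population now: 0–9=6127, 10–19=7950, 20–29=8448, 30–39=6782, 40–49=11100, 50–59=15955, 60–69=10972

7950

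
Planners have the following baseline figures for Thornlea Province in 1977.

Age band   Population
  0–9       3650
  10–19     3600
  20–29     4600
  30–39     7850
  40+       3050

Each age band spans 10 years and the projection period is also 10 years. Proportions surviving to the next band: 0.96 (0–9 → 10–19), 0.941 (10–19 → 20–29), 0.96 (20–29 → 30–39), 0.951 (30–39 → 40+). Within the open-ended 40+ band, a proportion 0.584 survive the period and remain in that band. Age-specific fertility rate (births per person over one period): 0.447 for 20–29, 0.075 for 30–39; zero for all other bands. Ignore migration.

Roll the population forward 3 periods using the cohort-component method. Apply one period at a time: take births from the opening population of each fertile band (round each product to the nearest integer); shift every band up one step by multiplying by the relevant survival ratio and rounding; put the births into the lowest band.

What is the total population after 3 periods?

17742

Numbering the bands 1..5 from youngest to oldest:
Period 1.
Births: 4600 × 0.447 = 2056, 7850 × 0.075 = 589 ⇒ total 2645
Band 2: 3650 × 0.96 = 3504
Band 3: 3600 × 0.941 = 3388
Band 4: 4600 × 0.96 = 4416
Band 5: 7850 × 0.951 + 3050 × 0.584 = 7465 + 1781 = 9246
→ [2645, 3504, 3388, 4416, 9246]
Period 2.
Births: 3388 × 0.447 = 1514, 4416 × 0.075 = 331 ⇒ total 1845
Band 2: 2645 × 0.96 = 2539
Band 3: 3504 × 0.941 = 3297
Band 4: 3388 × 0.96 = 3252
Band 5: 4416 × 0.951 + 9246 × 0.584 = 4200 + 5400 = 9600
→ [1845, 2539, 3297, 3252, 9600]
Period 3.
Births: 3297 × 0.447 = 1474, 3252 × 0.075 = 244 ⇒ total 1718
Band 2: 1845 × 0.96 = 1771
Band 3: 2539 × 0.941 = 2389
Band 4: 3297 × 0.96 = 3165
Band 5: 3252 × 0.951 + 9600 × 0.584 = 3093 + 5606 = 8699
→ [1718, 1771, 2389, 3165, 8699]
Total after period 3: 1718 + 1771 + 2389 + 3165 + 8699 = 17742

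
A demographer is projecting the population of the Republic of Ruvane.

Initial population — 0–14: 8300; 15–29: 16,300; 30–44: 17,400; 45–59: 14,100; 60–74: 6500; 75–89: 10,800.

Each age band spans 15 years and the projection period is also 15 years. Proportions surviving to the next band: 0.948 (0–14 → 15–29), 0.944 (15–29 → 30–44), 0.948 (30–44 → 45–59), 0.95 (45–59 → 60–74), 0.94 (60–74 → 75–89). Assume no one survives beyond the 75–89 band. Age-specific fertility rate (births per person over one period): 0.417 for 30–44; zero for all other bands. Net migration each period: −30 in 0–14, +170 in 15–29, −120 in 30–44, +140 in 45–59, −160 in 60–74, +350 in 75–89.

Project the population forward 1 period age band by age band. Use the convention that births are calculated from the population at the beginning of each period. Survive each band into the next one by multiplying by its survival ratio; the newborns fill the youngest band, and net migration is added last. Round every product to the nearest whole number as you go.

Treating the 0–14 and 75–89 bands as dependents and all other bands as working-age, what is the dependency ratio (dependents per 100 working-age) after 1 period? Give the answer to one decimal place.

25.7

After projecting period 1:
Births: 17400 × 0.417 = 7256
15–29: 8300 × 0.948 = 7868
30–44: 16300 × 0.944 = 15387
45–59: 17400 × 0.948 = 16495
60–74: 14100 × 0.95 = 13395
75–89: 6500 × 0.94 = 6110
Net migration: 0–14 − 30 → 7226; 15–29 + 170 → 8038; 30–44 − 120 → 15267; 45–59 + 140 → 16635; 60–74 − 160 → 13235; 75–89 + 350 → 6460
Population now: 0–14=7226, 15–29=8038, 30–44=15267, 45–59=16635, 60–74=13235, 75–89=6460
Dependents (band 0–14 + band 75–89) = 7226 + 6460 = 13686; working-age = 53175; ratio = 13686/53175 × 100 = 25.7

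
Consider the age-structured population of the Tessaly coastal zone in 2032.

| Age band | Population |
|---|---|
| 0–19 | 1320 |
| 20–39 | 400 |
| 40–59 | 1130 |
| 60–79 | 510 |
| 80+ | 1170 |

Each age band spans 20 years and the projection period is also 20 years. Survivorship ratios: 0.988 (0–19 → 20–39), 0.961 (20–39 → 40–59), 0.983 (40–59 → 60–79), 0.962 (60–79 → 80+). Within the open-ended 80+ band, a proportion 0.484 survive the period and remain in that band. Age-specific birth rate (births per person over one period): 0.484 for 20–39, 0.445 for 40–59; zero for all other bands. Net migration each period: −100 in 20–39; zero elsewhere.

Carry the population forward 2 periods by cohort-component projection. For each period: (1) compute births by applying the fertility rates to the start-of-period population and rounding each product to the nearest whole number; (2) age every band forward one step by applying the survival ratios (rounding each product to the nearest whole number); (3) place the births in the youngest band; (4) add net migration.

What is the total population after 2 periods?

4458

Call the groups 1 to 5, youngest first.
[period 1]
Births: 400 * 0.484 = 194, 1130 * 0.445 = 503 → total 697
Group 2: 1320 * 0.988 = 1304
Group 3: 400 * 0.961 = 384
Group 4: 1130 * 0.983 = 1111
Group 5: 510 * 0.962 + 1170 * 0.484 = 491 + 566 = 1057
Net migration: Group 2 − 100 → 1204
Giving 697 / 1204 / 384 / 1111 / 1057.
[period 2]
Births: 1204 * 0.484 = 583, 384 * 0.445 = 171 → total 754
Group 2: 697 * 0.988 = 689
Group 3: 1204 * 0.961 = 1157
Group 4: 384 * 0.983 = 377
Group 5: 1111 * 0.962 + 1057 * 0.484 = 1069 + 512 = 1581
Net migration: Group 2 − 100 → 589
Giving 754 / 589 / 1157 / 377 / 1581.
Total after period 2: 754 + 589 + 1157 + 377 + 1581 = 4458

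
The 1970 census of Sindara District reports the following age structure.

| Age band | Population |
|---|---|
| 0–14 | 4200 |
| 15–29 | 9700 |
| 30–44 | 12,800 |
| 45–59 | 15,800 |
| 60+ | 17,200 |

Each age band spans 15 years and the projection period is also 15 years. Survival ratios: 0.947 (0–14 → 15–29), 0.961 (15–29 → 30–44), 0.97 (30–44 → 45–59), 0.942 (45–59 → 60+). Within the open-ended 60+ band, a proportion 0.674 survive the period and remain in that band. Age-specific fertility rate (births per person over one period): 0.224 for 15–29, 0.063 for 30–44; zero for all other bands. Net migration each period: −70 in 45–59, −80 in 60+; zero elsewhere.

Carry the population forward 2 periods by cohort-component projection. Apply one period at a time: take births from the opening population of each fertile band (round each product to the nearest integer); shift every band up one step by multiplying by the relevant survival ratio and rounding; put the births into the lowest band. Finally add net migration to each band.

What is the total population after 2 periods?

46435

Call the groups 1 to 5, youngest first.
After projecting period 1:
Births: 9700 * 0.224 = 2173  |  12800 * 0.063 = 806 → total 2979
Group 2: 4200 * 0.947 = 3977
Group 3: 9700 * 0.961 = 9322
Group 4: 12800 * 0.97 = 12416
Group 5: 15800 * 0.942 + 17200 * 0.674 = 14884 + 11593 = 26477
Net migration: Group 4 − 70 → 12346; Group 5 − 80 → 26397
→ [2979, 3977, 9322, 12346, 26397]
After projecting period 2:
Births: 3977 * 0.224 = 891  |  9322 * 0.063 = 587 → total 1478
Group 2: 2979 * 0.947 = 2821
Group 3: 3977 * 0.961 = 3822
Group 4: 9322 * 0.97 = 9042
Group 5: 12346 * 0.942 + 26397 * 0.674 = 11630 + 17792 = 29422
Net migration: Group 4 − 70 → 8972; Group 5 − 80 → 29342
→ [1478, 2821, 3822, 8972, 29342]
Total after period 2: 1478 + 2821 + 3822 + 8972 + 29342 = 46435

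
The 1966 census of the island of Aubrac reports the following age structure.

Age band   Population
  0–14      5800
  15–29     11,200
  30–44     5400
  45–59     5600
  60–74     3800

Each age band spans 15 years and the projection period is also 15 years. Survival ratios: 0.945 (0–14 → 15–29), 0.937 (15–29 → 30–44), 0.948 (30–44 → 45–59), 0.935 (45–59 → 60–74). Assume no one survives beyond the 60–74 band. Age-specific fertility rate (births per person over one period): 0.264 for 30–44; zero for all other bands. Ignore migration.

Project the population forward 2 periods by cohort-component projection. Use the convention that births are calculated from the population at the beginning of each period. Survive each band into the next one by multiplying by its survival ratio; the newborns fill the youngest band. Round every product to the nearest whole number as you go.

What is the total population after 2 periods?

Call the bands 1 to 5, youngest first.
After projecting period 1:
Births: 5400 * 0.264 = 1426
Band 2: 5800 * 0.945 = 5481
Band 3: 11200 * 0.937 = 10494
Band 4: 5400 * 0.948 = 5119
Band 5: 5600 * 0.935 = 5236
Giving 1426 / 5481 / 10494 / 5119 / 5236.
After projecting period 2:
Births: 10494 * 0.264 = 2770
Band 2: 1426 * 0.945 = 1348
Band 3: 5481 * 0.937 = 5136
Band 4: 10494 * 0.948 = 9948
Band 5: 5119 * 0.935 = 4786
Giving 2770 / 1348 / 5136 / 9948 / 4786.
Total after period 2: 2770 + 1348 + 5136 + 9948 + 4786 = 23988

23988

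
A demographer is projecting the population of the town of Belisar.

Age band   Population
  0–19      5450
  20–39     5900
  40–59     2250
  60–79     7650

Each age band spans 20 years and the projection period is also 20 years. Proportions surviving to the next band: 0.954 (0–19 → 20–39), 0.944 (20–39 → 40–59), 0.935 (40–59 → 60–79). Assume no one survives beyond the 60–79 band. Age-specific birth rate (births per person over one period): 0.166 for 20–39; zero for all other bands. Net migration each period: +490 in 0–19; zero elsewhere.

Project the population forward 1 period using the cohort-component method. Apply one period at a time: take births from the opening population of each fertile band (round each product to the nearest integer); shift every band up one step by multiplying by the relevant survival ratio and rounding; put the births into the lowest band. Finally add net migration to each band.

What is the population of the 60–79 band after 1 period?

Let band 1 be 0–19 through band 4 = 60–79.
Period 1.
Births: 5900 × 0.166 = 979
Band 2: 5450 × 0.954 = 5199
Band 3: 5900 × 0.944 = 5570
Band 4: 2250 × 0.935 = 2104
Net migration: Band 1 + 490 → 1469
Giving 1469 / 5199 / 5570 / 2104.

2104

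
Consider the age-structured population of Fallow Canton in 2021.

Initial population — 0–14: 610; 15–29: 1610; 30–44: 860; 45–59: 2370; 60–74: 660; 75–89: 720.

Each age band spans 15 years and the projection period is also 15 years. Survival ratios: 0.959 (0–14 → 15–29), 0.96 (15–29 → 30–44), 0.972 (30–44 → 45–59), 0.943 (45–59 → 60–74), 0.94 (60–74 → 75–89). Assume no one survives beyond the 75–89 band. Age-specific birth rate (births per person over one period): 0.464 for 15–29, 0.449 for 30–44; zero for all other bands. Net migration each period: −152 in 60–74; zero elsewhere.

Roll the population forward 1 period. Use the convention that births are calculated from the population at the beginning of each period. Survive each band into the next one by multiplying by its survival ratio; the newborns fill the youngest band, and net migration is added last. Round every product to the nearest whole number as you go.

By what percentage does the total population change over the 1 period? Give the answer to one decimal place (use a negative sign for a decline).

Call the groups 1 to 6, youngest first.
Period 1.
Births: 1610 × 0.464 = 747, 860 × 0.449 = 386 — total 1133
Group 2: 610 × 0.959 = 585
Group 3: 1610 × 0.96 = 1546
Group 4: 860 × 0.972 = 836
Group 5: 2370 × 0.943 = 2235
Group 6: 660 × 0.94 = 620
Net migration: Group 5 − 152 → 2083
Population now: 0–14=1133, 15–29=585, 30–44=1546, 45–59=836, 60–74=2083, 75–89=620
Total: 6830 → 6803; change = -27; percentage change = -0.4%

-0.4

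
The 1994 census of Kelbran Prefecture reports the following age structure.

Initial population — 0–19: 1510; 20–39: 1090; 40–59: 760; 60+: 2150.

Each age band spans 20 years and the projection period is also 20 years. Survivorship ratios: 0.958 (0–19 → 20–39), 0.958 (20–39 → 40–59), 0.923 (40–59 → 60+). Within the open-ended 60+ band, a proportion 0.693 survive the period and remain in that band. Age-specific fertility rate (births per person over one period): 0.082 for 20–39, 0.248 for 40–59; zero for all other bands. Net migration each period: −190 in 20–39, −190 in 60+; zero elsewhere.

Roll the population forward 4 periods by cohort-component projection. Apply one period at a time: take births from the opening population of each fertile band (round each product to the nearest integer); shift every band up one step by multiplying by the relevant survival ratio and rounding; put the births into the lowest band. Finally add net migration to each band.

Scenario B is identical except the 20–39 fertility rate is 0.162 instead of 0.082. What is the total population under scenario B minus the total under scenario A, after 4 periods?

[period 1]
Births: 1090 × 0.082 = 89, 760 × 0.248 = 188 → 277
20–39: 1510 × 0.958 = 1447
40–59: 1090 × 0.958 = 1044
60+: 760 × 0.923 + 2150 × 0.693 = 701 + 1490 = 2191
Net migration: 20–39 − 190 → 1257; 60+ − 190 → 2001
Population now: 0–19=277, 20–39=1257, 40–59=1044, 60+=2001
[period 2]
Births: 1257 × 0.082 = 103, 1044 × 0.248 = 259 → 362
20–39: 277 × 0.958 = 265
40–59: 1257 × 0.958 = 1204
60+: 1044 × 0.923 + 2001 × 0.693 = 964 + 1387 = 2351
Net migration: 20–39 − 190 → 75; 60+ − 190 → 2161
Population now: 0–19=362, 20–39=75, 40–59=1204, 60+=2161
[period 3]
Births: 75 × 0.082 = 6, 1204 × 0.248 = 299 → 305
20–39: 362 × 0.958 = 347
40–59: 75 × 0.958 = 72
60+: 1204 × 0.923 + 2161 × 0.693 = 1111 + 1498 = 2609
Net migration: 20–39 − 190 → 157; 60+ − 190 → 2419
Population now: 0–19=305, 20–39=157, 40–59=72, 60+=2419
[period 4]
Births: 157 × 0.082 = 13, 72 × 0.248 = 18 → 31
20–39: 305 × 0.958 = 292
40–59: 157 × 0.958 = 150
60+: 72 × 0.923 + 2419 × 0.693 = 66 + 1676 = 1742
Net migration: 20–39 − 190 → 102; 60+ − 190 → 1552
Population now: 0–19=31, 20–39=102, 40–59=150, 60+=1552
Scenario A total after 4 periods: 1835
Scenario B projection —
[period 1]
Births: 1090 × 0.162 = 177, 760 × 0.248 = 188 → 365
20–39: 1510 × 0.958 = 1447
40–59: 1090 × 0.958 = 1044
60+: 760 × 0.923 + 2150 × 0.693 = 701 + 1490 = 2191
Net migration: 20–39 − 190 → 1257; 60+ − 190 → 2001
Population now: 0–19=365, 20–39=1257, 40–59=1044, 60+=2001
[period 2]
Births: 1257 × 0.162 = 204, 1044 × 0.248 = 259 → 463
20–39: 365 × 0.958 = 350
40–59: 1257 × 0.958 = 1204
60+: 1044 × 0.923 + 2001 × 0.693 = 964 + 1387 = 2351
Net migration: 20–39 − 190 → 160; 60+ − 190 → 2161
Population now: 0–19=463, 20–39=160, 40–59=1204, 60+=2161
[period 3]
Births: 160 × 0.162 = 26, 1204 × 0.248 = 299 → 325
20–39: 463 × 0.958 = 444
40–59: 160 × 0.958 = 153
60+: 1204 × 0.923 + 2161 × 0.693 = 1111 + 1498 = 2609
Net migration: 20–39 − 190 → 254; 60+ − 190 → 2419
Population now: 0–19=325, 20–39=254, 40–59=153, 60+=2419
[period 4]
Births: 254 × 0.162 = 41, 153 × 0.248 = 38 → 79
20–39: 325 × 0.958 = 311
40–59: 254 × 0.958 = 243
60+: 153 × 0.923 + 2419 × 0.693 = 141 + 1676 = 1817
Net migration: 20–39 − 190 → 121; 60+ − 190 → 1627
Population now: 0–19=79, 20–39=121, 40–59=243, 60+=1627
Scenario B total after 4 periods: 2070
Difference B − A = 2070 − 1835 = 235

235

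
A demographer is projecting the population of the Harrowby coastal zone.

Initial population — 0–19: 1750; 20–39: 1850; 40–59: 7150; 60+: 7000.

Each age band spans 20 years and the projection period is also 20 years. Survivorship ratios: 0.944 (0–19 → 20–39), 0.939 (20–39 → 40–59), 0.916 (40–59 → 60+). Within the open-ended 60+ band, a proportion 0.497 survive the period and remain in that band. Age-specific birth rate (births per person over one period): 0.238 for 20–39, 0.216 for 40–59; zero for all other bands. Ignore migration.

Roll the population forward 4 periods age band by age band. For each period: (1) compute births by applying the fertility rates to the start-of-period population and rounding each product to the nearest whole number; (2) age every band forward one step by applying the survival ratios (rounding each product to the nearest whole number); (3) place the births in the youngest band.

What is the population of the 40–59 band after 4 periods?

Period 1:
Births: 1850 × 0.238 = 440 ; 7150 × 0.216 = 1544 ⇒ total 1984
20–39: 1750 × 0.944 = 1652
40–59: 1850 × 0.939 = 1737
60+: 7150 × 0.916 + 7000 × 0.497 = 6549 + 3479 = 10028
End of period: [1984, 1652, 1737, 10028]
Period 2:
Births: 1652 × 0.238 = 393 ; 1737 × 0.216 = 375 ⇒ total 768
20–39: 1984 × 0.944 = 1873
40–59: 1652 × 0.939 = 1551
60+: 1737 × 0.916 + 10028 × 0.497 = 1591 + 4984 = 6575
End of period: [768, 1873, 1551, 6575]
Period 3:
Births: 1873 × 0.238 = 446 ; 1551 × 0.216 = 335 ⇒ total 781
20–39: 768 × 0.944 = 725
40–59: 1873 × 0.939 = 1759
60+: 1551 × 0.916 + 6575 × 0.497 = 1421 + 3268 = 4689
End of period: [781, 725, 1759, 4689]
Period 4:
Births: 725 × 0.238 = 173 ; 1759 × 0.216 = 380 ⇒ total 553
20–39: 781 × 0.944 = 737
40–59: 725 × 0.939 = 681
60+: 1759 × 0.916 + 4689 × 0.497 = 1611 + 2330 = 3941
End of period: [553, 737, 681, 3941]

681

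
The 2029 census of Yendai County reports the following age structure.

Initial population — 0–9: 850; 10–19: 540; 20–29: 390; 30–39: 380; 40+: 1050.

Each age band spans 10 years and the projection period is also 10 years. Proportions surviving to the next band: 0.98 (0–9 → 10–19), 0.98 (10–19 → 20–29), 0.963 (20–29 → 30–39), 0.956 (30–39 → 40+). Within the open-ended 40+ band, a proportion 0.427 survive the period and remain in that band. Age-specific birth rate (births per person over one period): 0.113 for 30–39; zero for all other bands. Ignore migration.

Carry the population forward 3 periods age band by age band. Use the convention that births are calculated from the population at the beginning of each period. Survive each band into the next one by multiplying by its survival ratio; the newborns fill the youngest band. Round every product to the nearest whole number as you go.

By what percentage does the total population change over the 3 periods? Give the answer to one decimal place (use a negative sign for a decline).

Let group 1 be 0–9 through group 5 = 40+.
After projecting period 1:
Births: 380 × 0.113 = 43
Group 2: 850 × 0.98 = 833
Group 3: 540 × 0.98 = 529
Group 4: 390 × 0.963 = 376
Group 5: 380 × 0.956 + 1050 × 0.427 = 363 + 448 = 811
Population now: 0–9=43, 10–19=833, 20–29=529, 30–39=376, 40+=811
After projecting period 2:
Births: 376 × 0.113 = 42
Group 2: 43 × 0.98 = 42
Group 3: 833 × 0.98 = 816
Group 4: 529 × 0.963 = 509
Group 5: 376 × 0.956 + 811 × 0.427 = 359 + 346 = 705
Population now: 0–9=42, 10–19=42, 20–29=816, 30–39=509, 40+=705
After projecting period 3:
Births: 509 × 0.113 = 58
Group 2: 42 × 0.98 = 41
Group 3: 42 × 0.98 = 41
Group 4: 816 × 0.963 = 786
Group 5: 509 × 0.956 + 705 × 0.427 = 487 + 301 = 788
Population now: 0–9=58, 10–19=41, 20–29=41, 30–39=786, 40+=788
Total: 3210 → 1714; change = -1496; percentage change = -46.6%

-46.6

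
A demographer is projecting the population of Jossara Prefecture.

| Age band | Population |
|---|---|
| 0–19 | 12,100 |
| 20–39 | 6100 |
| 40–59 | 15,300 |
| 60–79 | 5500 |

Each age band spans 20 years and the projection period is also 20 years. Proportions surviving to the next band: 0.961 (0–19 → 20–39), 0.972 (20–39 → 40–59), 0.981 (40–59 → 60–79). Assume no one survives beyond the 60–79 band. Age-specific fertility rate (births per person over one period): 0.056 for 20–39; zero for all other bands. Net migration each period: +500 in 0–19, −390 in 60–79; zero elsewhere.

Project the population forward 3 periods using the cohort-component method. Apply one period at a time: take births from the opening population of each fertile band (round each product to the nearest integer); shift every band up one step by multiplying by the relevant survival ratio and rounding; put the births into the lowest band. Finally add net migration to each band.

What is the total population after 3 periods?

13134

(Bands numbered youngest = 1 to oldest = 4.)
— Period 1 —
Births: 6100 × 0.056 = 342
Band 2: 12100 × 0.961 = 11628
Band 3: 6100 × 0.972 = 5929
Band 4: 15300 × 0.981 = 15009
Net migration: Band 1 + 500 → 842; Band 4 − 390 → 14619
End of period: [842, 11628, 5929, 14619]
— Period 2 —
Births: 11628 × 0.056 = 651
Band 2: 842 × 0.961 = 809
Band 3: 11628 × 0.972 = 11302
Band 4: 5929 × 0.981 = 5816
Net migration: Band 1 + 500 → 1151; Band 4 − 390 → 5426
End of period: [1151, 809, 11302, 5426]
— Period 3 —
Births: 809 × 0.056 = 45
Band 2: 1151 × 0.961 = 1106
Band 3: 809 × 0.972 = 786
Band 4: 11302 × 0.981 = 11087
Net migration: Band 1 + 500 → 545; Band 4 − 390 → 10697
End of period: [545, 1106, 786, 10697]
Total after period 3: 545 + 1106 + 786 + 10697 = 13134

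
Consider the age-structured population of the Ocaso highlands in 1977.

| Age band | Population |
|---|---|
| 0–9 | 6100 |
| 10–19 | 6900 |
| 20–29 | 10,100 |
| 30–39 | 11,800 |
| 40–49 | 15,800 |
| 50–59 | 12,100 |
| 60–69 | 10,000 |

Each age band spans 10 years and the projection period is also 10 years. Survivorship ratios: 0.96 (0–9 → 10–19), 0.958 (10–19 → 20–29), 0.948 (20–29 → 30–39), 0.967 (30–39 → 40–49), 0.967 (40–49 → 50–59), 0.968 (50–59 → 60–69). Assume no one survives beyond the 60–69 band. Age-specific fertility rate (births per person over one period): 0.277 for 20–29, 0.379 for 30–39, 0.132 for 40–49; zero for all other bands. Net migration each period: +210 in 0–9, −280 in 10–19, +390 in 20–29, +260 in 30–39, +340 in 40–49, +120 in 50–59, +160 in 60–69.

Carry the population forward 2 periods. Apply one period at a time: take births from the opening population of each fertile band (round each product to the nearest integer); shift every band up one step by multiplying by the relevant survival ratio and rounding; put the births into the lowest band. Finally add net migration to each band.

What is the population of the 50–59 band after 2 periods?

Period 1:
Births: 10100 × 0.277 = 2798  |  11800 × 0.379 = 4472  |  15800 × 0.132 = 2086 → total 9356
10–19: 6100 × 0.96 = 5856
20–29: 6900 × 0.958 = 6610
30–39: 10100 × 0.948 = 9575
40–49: 11800 × 0.967 = 11411
50–59: 15800 × 0.967 = 15279
60–69: 12100 × 0.968 = 11713
Net migration: 0–9 + 210 → 9566; 10–19 − 280 → 5576; 20–29 + 390 → 7000; 30–39 + 260 → 9835; 40–49 + 340 → 11751; 50–59 + 120 → 15399; 60–69 + 160 → 11873
→ [9566, 5576, 7000, 9835, 11751, 15399, 11873]
Period 2:
Births: 7000 × 0.277 = 1939  |  9835 × 0.379 = 3727  |  11751 × 0.132 = 1551 → total 7217
10–19: 9566 × 0.96 = 9183
20–29: 5576 × 0.958 = 5342
30–39: 7000 × 0.948 = 6636
40–49: 9835 × 0.967 = 9510
50–59: 11751 × 0.967 = 11363
60–69: 15399 × 0.968 = 14906
Net migration: 0–9 + 210 → 7427; 10–19 − 280 → 8903; 20–29 + 390 → 5732; 30–39 + 260 → 6896; 40–49 + 340 → 9850; 50–59 + 120 → 11483; 60–69 + 160 → 15066
→ [7427, 8903, 5732, 6896, 9850, 11483, 15066]

11483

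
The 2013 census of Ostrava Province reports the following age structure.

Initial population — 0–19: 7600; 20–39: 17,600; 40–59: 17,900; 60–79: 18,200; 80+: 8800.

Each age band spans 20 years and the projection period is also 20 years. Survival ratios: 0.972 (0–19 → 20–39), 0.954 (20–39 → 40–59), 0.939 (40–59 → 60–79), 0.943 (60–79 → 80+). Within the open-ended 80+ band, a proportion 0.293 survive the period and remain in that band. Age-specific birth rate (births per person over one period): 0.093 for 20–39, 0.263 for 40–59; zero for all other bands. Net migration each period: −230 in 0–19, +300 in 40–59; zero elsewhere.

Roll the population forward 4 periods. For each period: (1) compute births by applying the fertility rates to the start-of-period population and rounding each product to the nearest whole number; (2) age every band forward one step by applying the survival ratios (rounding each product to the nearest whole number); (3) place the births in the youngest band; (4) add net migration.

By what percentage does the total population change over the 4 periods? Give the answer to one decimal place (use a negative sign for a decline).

-61.1

[period 1]
Births: 17600 * 0.093 = 1637  |  17900 * 0.263 = 4708 → 6345
20–39: 7600 * 0.972 = 7387
40–59: 17600 * 0.954 = 16790
60–79: 17900 * 0.939 = 16808
80+: 18200 * 0.943 + 8800 * 0.293 = 17163 + 2578 = 19741
Net migration: 0–19 − 230 → 6115; 40–59 + 300 → 17090
Giving 6115 / 7387 / 17090 / 16808 / 19741.
[period 2]
Births: 7387 * 0.093 = 687  |  17090 * 0.263 = 4495 → 5182
20–39: 6115 * 0.972 = 5944
40–59: 7387 * 0.954 = 7047
60–79: 17090 * 0.939 = 16048
80+: 16808 * 0.943 + 19741 * 0.293 = 15850 + 5784 = 21634
Net migration: 0–19 − 230 → 4952; 40–59 + 300 → 7347
Giving 4952 / 5944 / 7347 / 16048 / 21634.
[period 3]
Births: 5944 * 0.093 = 553  |  7347 * 0.263 = 1932 → 2485
20–39: 4952 * 0.972 = 4813
40–59: 5944 * 0.954 = 5671
60–79: 7347 * 0.939 = 6899
80+: 16048 * 0.943 + 21634 * 0.293 = 15133 + 6339 = 21472
Net migration: 0–19 − 230 → 2255; 40–59 + 300 → 5971
Giving 2255 / 4813 / 5971 / 6899 / 21472.
[period 4]
Births: 4813 * 0.093 = 448  |  5971 * 0.263 = 1570 → 2018
20–39: 2255 * 0.972 = 2192
40–59: 4813 * 0.954 = 4592
60–79: 5971 * 0.939 = 5607
80+: 6899 * 0.943 + 21472 * 0.293 = 6506 + 6291 = 12797
Net migration: 0–19 − 230 → 1788; 40–59 + 300 → 4892
Giving 1788 / 2192 / 4892 / 5607 / 12797.
Total: 70100 → 27276; change = -42824; percentage change = -61.1%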